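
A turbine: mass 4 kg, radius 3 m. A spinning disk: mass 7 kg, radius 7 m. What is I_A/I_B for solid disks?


Given: M1=4 kg, R1=3 m, M2=7 kg, R2=7 m
For a disk: I = (1/2)*M*R^2, so I_A/I_B = (M1*R1^2)/(M2*R2^2)
M1*R1^2 = 4*9 = 36
M2*R2^2 = 7*49 = 343
I_A/I_B = 36/343 = 36/343

36/343


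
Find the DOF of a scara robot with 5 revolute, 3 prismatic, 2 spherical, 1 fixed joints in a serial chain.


Given: serial robot with 5 revolute, 3 prismatic, 2 spherical, 1 fixed joints
DOF contribution per joint type: revolute=1, prismatic=1, spherical=3, fixed=0
DOF = 5*1 + 3*1 + 2*3 + 1*0
DOF = 14

14


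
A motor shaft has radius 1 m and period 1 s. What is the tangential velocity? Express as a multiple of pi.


Given: radius r = 1 m, period T = 1 s
Using v = 2*pi*r / T
v = 2*pi*1 / 1
v = 2*pi / 1
v = 2*pi m/s

2*pi m/s


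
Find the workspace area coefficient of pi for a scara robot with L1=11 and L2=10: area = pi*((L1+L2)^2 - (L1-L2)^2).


Given: L1 = 11, L2 = 10
(L1+L2)^2 = (21)^2 = 441
(L1-L2)^2 = (1)^2 = 1
Difference = 441 - 1 = 440
This equals 4*L1*L2 = 4*11*10 = 440
Workspace area = 440*pi

440


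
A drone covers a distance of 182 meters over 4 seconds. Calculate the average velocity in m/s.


Given: distance d = 182 m, time t = 4 s
Using v = d / t
v = 182 / 4
v = 91/2 m/s

91/2 m/s


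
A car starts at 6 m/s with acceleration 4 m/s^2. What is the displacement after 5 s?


Given: v0 = 6 m/s, a = 4 m/s^2, t = 5 s
Using s = v0*t + (1/2)*a*t^2
s = 6*5 + (1/2)*4*5^2
s = 30 + (1/2)*100
s = 30 + 50
s = 80

80 m


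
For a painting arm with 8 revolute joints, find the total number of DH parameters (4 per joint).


Given: 8 joints, 4 DH parameters per joint (d, theta, a, alpha)
Total DH parameters = number_of_joints * 4
Total = 8 * 4
Total = 32

32


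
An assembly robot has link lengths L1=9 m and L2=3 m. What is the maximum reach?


Given: L1 = 9 m, L2 = 3 m
For a 2-link planar arm, max reach = L1 + L2 (fully extended)
Max reach = 9 + 3
Max reach = 12 m

12 m


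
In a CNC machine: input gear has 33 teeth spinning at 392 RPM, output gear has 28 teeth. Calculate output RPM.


Given: N1 = 33 teeth, w1 = 392 RPM, N2 = 28 teeth
Using N1*w1 = N2*w2
w2 = N1*w1 / N2
w2 = 33*392 / 28
w2 = 12936 / 28
w2 = 462 RPM

462 RPM


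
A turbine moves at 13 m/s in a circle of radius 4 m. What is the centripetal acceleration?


Given: v = 13 m/s, r = 4 m
Using a_c = v^2 / r
a_c = 13^2 / 4
a_c = 169 / 4
a_c = 169/4 m/s^2

169/4 m/s^2


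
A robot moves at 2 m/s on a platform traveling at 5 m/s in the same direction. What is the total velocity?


Given: object velocity = 2 m/s, platform velocity = 5 m/s (same direction)
Using classical velocity addition: v_total = v_object + v_platform
v_total = 2 + 5
v_total = 7 m/s

7 m/s


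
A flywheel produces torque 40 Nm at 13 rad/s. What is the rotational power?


Given: tau = 40 Nm, omega = 13 rad/s
Using P = tau * omega
P = 40 * 13
P = 520 W

520 W


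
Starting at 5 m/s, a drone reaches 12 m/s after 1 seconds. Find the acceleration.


Given: initial velocity v0 = 5 m/s, final velocity v = 12 m/s, time t = 1 s
Using a = (v - v0) / t
a = (12 - 5) / 1
a = 7 / 1
a = 7 m/s^2

7 m/s^2


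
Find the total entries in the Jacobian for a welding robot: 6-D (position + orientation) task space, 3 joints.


Given: task space dimension = 6, joints = 3
Jacobian is a 6 x 3 matrix
Total entries = rows * columns
Total = 6 * 3
Total = 18

18


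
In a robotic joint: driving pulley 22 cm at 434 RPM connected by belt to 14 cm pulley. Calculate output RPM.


Given: D1 = 22 cm, w1 = 434 RPM, D2 = 14 cm
Using D1*w1 = D2*w2
w2 = D1*w1 / D2
w2 = 22*434 / 14
w2 = 9548 / 14
w2 = 682 RPM

682 RPM


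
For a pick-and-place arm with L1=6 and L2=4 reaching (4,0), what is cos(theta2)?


Given: L1 = 6, L2 = 4, target (x, y) = (4, 0)
Using cos(theta2) = (x^2 + y^2 - L1^2 - L2^2) / (2*L1*L2)
x^2 + y^2 = 4^2 + 0 = 16
L1^2 + L2^2 = 36 + 16 = 52
Numerator = 16 - 52 = -36
Denominator = 2*6*4 = 48
cos(theta2) = -36/48 = -3/4

-3/4


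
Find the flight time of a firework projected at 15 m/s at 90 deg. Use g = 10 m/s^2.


Given: v0 = 15 m/s, theta = 90 deg, g = 10 m/s^2
sin(90) = 1
Using T = 2*v0*sin(theta) / g
T = 2*15*1 / 10
T = 30 / 10
T = 3 s

3 s


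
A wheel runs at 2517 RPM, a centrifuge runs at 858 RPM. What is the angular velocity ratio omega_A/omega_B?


Given: RPM_A = 2517, RPM_B = 858
omega = 2*pi*RPM/60, so omega_A/omega_B = RPM_A / RPM_B
omega_A/omega_B = 2517 / 858
omega_A/omega_B = 839/286

839/286


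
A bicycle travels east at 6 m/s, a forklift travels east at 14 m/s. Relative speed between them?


Given: v_A = 6 m/s east, v_B = 14 m/s east
Both move in the same direction; relative speed = |v_A - v_B|
|6 - 14| = |-8|
= 8 m/s

8 m/s


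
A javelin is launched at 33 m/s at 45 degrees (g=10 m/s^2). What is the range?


Given: v0 = 33 m/s, theta = 45 deg, g = 10 m/s^2
sin(2*45) = sin(90) = 1
Using R = v0^2 * sin(2*theta) / g
R = 33^2 * 1 / 10
R = 1089 / 10
R = 1089/10 m

1089/10 m


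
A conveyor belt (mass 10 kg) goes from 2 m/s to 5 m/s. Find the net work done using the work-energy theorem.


Given: m = 10 kg, v0 = 2 m/s, v = 5 m/s
Using W = (1/2)*m*(v^2 - v0^2)
v^2 = 5^2 = 25
v0^2 = 2^2 = 4
v^2 - v0^2 = 25 - 4 = 21
W = (1/2)*10*21 = 105 J

105 J


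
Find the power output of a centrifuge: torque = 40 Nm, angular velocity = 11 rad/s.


Given: tau = 40 Nm, omega = 11 rad/s
Using P = tau * omega
P = 40 * 11
P = 440 W

440 W


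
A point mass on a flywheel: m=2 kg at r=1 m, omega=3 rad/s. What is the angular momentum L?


Given: m = 2 kg, r = 1 m, omega = 3 rad/s
For a point mass: I = m*r^2
I = 2*1^2 = 2*1 = 2
L = I*omega = 2*3
L = 6 kg*m^2/s

6 kg*m^2/s


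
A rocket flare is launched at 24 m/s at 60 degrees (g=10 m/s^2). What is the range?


Given: v0 = 24 m/s, theta = 60 deg, g = 10 m/s^2
sin(2*60) = sin(120) = sqrt(3)/2
Using R = v0^2 * sin(2*theta) / g
R = 24^2 * (sqrt(3)/2) / 10
R = 576 * sqrt(3) / 20
R = 144/5*sqrt(3) m

144/5*sqrt(3) m


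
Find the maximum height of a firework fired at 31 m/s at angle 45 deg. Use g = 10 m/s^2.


Given: v0 = 31 m/s, theta = 45 deg, g = 10 m/s^2
sin^2(45) = 1/2
Using H = v0^2 * sin^2(theta) / (2*g)
H = 31^2 * 1/2 / (2*10)
H = 961 * 1/2 / 20
H = 961/2 / 20
H = 961/40 m

961/40 m


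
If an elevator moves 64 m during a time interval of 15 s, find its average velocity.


Given: distance d = 64 m, time t = 15 s
Using v = d / t
v = 64 / 15
v = 64/15 m/s

64/15 m/s


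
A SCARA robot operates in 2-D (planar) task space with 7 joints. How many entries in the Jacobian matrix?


Given: task space dimension = 2, joints = 7
Jacobian is a 2 x 7 matrix
Total entries = rows * columns
Total = 2 * 7
Total = 14

14


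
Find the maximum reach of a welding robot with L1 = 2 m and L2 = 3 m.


Given: L1 = 2 m, L2 = 3 m
For a 2-link planar arm, max reach = L1 + L2 (fully extended)
Max reach = 2 + 3
Max reach = 5 m

5 m


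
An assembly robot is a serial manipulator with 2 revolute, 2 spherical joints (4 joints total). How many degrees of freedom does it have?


Given: serial robot with 2 revolute, 2 spherical joints
DOF contribution per joint type: revolute=1, prismatic=1, spherical=3, fixed=0
DOF = 2*1 + 2*3
DOF = 8

8


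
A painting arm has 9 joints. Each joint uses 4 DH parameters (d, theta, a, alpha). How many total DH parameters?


Given: 9 joints, 4 DH parameters per joint (d, theta, a, alpha)
Total DH parameters = number_of_joints * 4
Total = 9 * 4
Total = 36

36


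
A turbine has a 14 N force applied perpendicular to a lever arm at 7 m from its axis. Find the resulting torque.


Given: F = 14 N, r = 7 m, angle = 90 deg (perpendicular)
Using tau = F * r * sin(90)
sin(90) = 1
tau = 14 * 7 * 1
tau = 98 Nm

98 Nm


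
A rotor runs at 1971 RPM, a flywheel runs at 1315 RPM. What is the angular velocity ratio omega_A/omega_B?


Given: RPM_A = 1971, RPM_B = 1315
omega = 2*pi*RPM/60, so omega_A/omega_B = RPM_A / RPM_B
omega_A/omega_B = 1971 / 1315
omega_A/omega_B = 1971/1315

1971/1315


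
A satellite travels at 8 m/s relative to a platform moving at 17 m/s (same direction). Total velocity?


Given: object velocity = 8 m/s, platform velocity = 17 m/s (same direction)
Using classical velocity addition: v_total = v_object + v_platform
v_total = 8 + 17
v_total = 25 m/s

25 m/s


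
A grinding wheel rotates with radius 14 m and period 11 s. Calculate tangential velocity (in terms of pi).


Given: radius r = 14 m, period T = 11 s
Using v = 2*pi*r / T
v = 2*pi*14 / 11
v = 28*pi / 11
v = 28/11*pi m/s

28/11*pi m/s


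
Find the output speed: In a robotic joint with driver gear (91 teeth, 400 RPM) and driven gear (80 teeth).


Given: N1 = 91 teeth, w1 = 400 RPM, N2 = 80 teeth
Using N1*w1 = N2*w2
w2 = N1*w1 / N2
w2 = 91*400 / 80
w2 = 36400 / 80
w2 = 455 RPM

455 RPM


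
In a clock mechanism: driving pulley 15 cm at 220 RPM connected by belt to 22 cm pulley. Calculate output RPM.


Given: D1 = 15 cm, w1 = 220 RPM, D2 = 22 cm
Using D1*w1 = D2*w2
w2 = D1*w1 / D2
w2 = 15*220 / 22
w2 = 3300 / 22
w2 = 150 RPM

150 RPM


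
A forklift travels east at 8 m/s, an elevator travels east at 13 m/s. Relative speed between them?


Given: v_A = 8 m/s east, v_B = 13 m/s east
Both move in the same direction; relative speed = |v_A - v_B|
|8 - 13| = |-5|
= 5 m/s

5 m/s


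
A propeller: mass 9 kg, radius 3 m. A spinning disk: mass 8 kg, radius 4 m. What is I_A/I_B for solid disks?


Given: M1=9 kg, R1=3 m, M2=8 kg, R2=4 m
For a disk: I = (1/2)*M*R^2, so I_A/I_B = (M1*R1^2)/(M2*R2^2)
M1*R1^2 = 9*9 = 81
M2*R2^2 = 8*16 = 128
I_A/I_B = 81/128 = 81/128

81/128


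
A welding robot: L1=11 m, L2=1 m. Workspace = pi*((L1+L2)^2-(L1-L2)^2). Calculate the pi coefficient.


Given: L1 = 11, L2 = 1
(L1+L2)^2 = (12)^2 = 144
(L1-L2)^2 = (10)^2 = 100
Difference = 144 - 100 = 44
This equals 4*L1*L2 = 4*11*1 = 44
Workspace area = 44*pi

44


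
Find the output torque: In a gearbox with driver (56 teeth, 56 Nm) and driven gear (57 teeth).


Given: N1 = 56, N2 = 57, T1 = 56 Nm
Using T2/T1 = N2/N1
T2 = T1 * N2 / N1
T2 = 56 * 57 / 56
T2 = 3192 / 56
T2 = 57 Nm

57 Nm


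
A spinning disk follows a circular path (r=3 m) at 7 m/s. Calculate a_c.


Given: v = 7 m/s, r = 3 m
Using a_c = v^2 / r
a_c = 7^2 / 3
a_c = 49 / 3
a_c = 49/3 m/s^2

49/3 m/s^2


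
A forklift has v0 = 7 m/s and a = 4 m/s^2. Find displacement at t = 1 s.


Given: v0 = 7 m/s, a = 4 m/s^2, t = 1 s
Using s = v0*t + (1/2)*a*t^2
s = 7*1 + (1/2)*4*1^2
s = 7 + (1/2)*4
s = 7 + 2
s = 9

9 m


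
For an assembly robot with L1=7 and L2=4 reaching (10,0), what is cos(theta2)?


Given: L1 = 7, L2 = 4, target (x, y) = (10, 0)
Using cos(theta2) = (x^2 + y^2 - L1^2 - L2^2) / (2*L1*L2)
x^2 + y^2 = 10^2 + 0 = 100
L1^2 + L2^2 = 49 + 16 = 65
Numerator = 100 - 65 = 35
Denominator = 2*7*4 = 56
cos(theta2) = 35/56 = 5/8

5/8


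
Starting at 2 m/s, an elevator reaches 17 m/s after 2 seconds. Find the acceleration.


Given: initial velocity v0 = 2 m/s, final velocity v = 17 m/s, time t = 2 s
Using a = (v - v0) / t
a = (17 - 2) / 2
a = 15 / 2
a = 15/2 m/s^2

15/2 m/s^2


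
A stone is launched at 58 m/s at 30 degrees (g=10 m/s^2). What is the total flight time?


Given: v0 = 58 m/s, theta = 30 deg, g = 10 m/s^2
sin(30) = 1/2
Using T = 2*v0*sin(theta) / g
T = 2*58*1/2 / 10
T = 58 / 10
T = 29/5 s

29/5 s


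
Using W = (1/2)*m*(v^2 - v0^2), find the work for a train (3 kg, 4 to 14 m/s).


Given: m = 3 kg, v0 = 4 m/s, v = 14 m/s
Using W = (1/2)*m*(v^2 - v0^2)
v^2 = 14^2 = 196
v0^2 = 4^2 = 16
v^2 - v0^2 = 196 - 16 = 180
W = (1/2)*3*180 = 270 J

270 J


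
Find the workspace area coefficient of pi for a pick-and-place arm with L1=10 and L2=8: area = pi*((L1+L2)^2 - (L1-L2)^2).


Given: L1 = 10, L2 = 8
(L1+L2)^2 = (18)^2 = 324
(L1-L2)^2 = (2)^2 = 4
Difference = 324 - 4 = 320
This equals 4*L1*L2 = 4*10*8 = 320
Workspace area = 320*pi

320


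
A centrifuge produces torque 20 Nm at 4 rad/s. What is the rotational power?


Given: tau = 20 Nm, omega = 4 rad/s
Using P = tau * omega
P = 20 * 4
P = 80 W

80 W


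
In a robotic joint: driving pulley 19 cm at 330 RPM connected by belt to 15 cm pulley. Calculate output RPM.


Given: D1 = 19 cm, w1 = 330 RPM, D2 = 15 cm
Using D1*w1 = D2*w2
w2 = D1*w1 / D2
w2 = 19*330 / 15
w2 = 6270 / 15
w2 = 418 RPM

418 RPM


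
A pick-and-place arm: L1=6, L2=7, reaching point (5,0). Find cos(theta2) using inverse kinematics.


Given: L1 = 6, L2 = 7, target (x, y) = (5, 0)
Using cos(theta2) = (x^2 + y^2 - L1^2 - L2^2) / (2*L1*L2)
x^2 + y^2 = 5^2 + 0 = 25
L1^2 + L2^2 = 36 + 49 = 85
Numerator = 25 - 85 = -60
Denominator = 2*6*7 = 84
cos(theta2) = -60/84 = -5/7

-5/7


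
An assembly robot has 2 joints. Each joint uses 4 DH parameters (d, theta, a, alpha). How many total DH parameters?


Given: 2 joints, 4 DH parameters per joint (d, theta, a, alpha)
Total DH parameters = number_of_joints * 4
Total = 2 * 4
Total = 8

8


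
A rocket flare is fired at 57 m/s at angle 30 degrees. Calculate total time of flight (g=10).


Given: v0 = 57 m/s, theta = 30 deg, g = 10 m/s^2
sin(30) = 1/2
Using T = 2*v0*sin(theta) / g
T = 2*57*1/2 / 10
T = 57 / 10
T = 57/10 s

57/10 s


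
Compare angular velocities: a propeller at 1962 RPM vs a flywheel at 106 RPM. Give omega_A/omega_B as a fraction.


Given: RPM_A = 1962, RPM_B = 106
omega = 2*pi*RPM/60, so omega_A/omega_B = RPM_A / RPM_B
omega_A/omega_B = 1962 / 106
omega_A/omega_B = 981/53

981/53


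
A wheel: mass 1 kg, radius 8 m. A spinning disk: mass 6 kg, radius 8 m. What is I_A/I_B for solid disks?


Given: M1=1 kg, R1=8 m, M2=6 kg, R2=8 m
For a disk: I = (1/2)*M*R^2, so I_A/I_B = (M1*R1^2)/(M2*R2^2)
M1*R1^2 = 1*64 = 64
M2*R2^2 = 6*64 = 384
I_A/I_B = 64/384 = 1/6

1/6


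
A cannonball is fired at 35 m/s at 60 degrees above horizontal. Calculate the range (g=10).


Given: v0 = 35 m/s, theta = 60 deg, g = 10 m/s^2
sin(2*60) = sin(120) = sqrt(3)/2
Using R = v0^2 * sin(2*theta) / g
R = 35^2 * (sqrt(3)/2) / 10
R = 1225 * sqrt(3) / 20
R = 245/4*sqrt(3) m

245/4*sqrt(3) m


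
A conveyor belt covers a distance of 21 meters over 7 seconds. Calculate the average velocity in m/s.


Given: distance d = 21 m, time t = 7 s
Using v = d / t
v = 21 / 7
v = 3 m/s

3 m/s


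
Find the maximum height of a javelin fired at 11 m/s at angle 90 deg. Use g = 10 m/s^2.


Given: v0 = 11 m/s, theta = 90 deg, g = 10 m/s^2
sin^2(90) = 1
Using H = v0^2 * sin^2(theta) / (2*g)
H = 11^2 * 1 / (2*10)
H = 121 * 1 / 20
H = 121 / 20
H = 121/20 m

121/20 m


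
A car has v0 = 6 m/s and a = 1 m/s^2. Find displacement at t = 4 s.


Given: v0 = 6 m/s, a = 1 m/s^2, t = 4 s
Using s = v0*t + (1/2)*a*t^2
s = 6*4 + (1/2)*1*4^2
s = 24 + (1/2)*16
s = 24 + 8
s = 32

32 m


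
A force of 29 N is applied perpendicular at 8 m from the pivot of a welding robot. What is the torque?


Given: F = 29 N, r = 8 m, angle = 90 deg (perpendicular)
Using tau = F * r * sin(90)
sin(90) = 1
tau = 29 * 8 * 1
tau = 232 Nm

232 Nm


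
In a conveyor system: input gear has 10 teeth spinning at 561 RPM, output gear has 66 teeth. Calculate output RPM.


Given: N1 = 10 teeth, w1 = 561 RPM, N2 = 66 teeth
Using N1*w1 = N2*w2
w2 = N1*w1 / N2
w2 = 10*561 / 66
w2 = 5610 / 66
w2 = 85 RPM

85 RPM


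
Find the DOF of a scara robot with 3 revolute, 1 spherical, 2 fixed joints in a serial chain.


Given: serial robot with 3 revolute, 1 spherical, 2 fixed joints
DOF contribution per joint type: revolute=1, prismatic=1, spherical=3, fixed=0
DOF = 3*1 + 1*3 + 2*0
DOF = 6

6


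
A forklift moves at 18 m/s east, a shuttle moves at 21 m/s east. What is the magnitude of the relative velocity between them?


Given: v_A = 18 m/s east, v_B = 21 m/s east
Both move in the same direction; relative speed = |v_A - v_B|
|18 - 21| = |-3|
= 3 m/s

3 m/s


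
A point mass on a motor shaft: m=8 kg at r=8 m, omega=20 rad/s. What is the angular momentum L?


Given: m = 8 kg, r = 8 m, omega = 20 rad/s
For a point mass: I = m*r^2
I = 8*8^2 = 8*64 = 512
L = I*omega = 512*20
L = 10240 kg*m^2/s

10240 kg*m^2/s


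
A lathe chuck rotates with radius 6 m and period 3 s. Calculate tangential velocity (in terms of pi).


Given: radius r = 6 m, period T = 3 s
Using v = 2*pi*r / T
v = 2*pi*6 / 3
v = 12*pi / 3
v = 4*pi m/s

4*pi m/s


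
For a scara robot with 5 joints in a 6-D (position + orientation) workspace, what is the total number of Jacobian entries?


Given: task space dimension = 6, joints = 5
Jacobian is a 6 x 5 matrix
Total entries = rows * columns
Total = 6 * 5
Total = 30

30


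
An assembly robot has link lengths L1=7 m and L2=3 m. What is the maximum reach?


Given: L1 = 7 m, L2 = 3 m
For a 2-link planar arm, max reach = L1 + L2 (fully extended)
Max reach = 7 + 3
Max reach = 10 m

10 m


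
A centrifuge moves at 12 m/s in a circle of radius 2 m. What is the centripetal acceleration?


Given: v = 12 m/s, r = 2 m
Using a_c = v^2 / r
a_c = 12^2 / 2
a_c = 144 / 2
a_c = 72 m/s^2

72 m/s^2


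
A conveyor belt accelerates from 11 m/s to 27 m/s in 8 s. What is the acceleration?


Given: initial velocity v0 = 11 m/s, final velocity v = 27 m/s, time t = 8 s
Using a = (v - v0) / t
a = (27 - 11) / 8
a = 16 / 8
a = 2 m/s^2

2 m/s^2


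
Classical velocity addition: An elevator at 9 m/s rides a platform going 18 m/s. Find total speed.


Given: object velocity = 9 m/s, platform velocity = 18 m/s (same direction)
Using classical velocity addition: v_total = v_object + v_platform
v_total = 9 + 18
v_total = 27 m/s

27 m/s


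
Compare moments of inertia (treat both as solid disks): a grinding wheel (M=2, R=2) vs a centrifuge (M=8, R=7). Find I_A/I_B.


Given: M1=2 kg, R1=2 m, M2=8 kg, R2=7 m
For a disk: I = (1/2)*M*R^2, so I_A/I_B = (M1*R1^2)/(M2*R2^2)
M1*R1^2 = 2*4 = 8
M2*R2^2 = 8*49 = 392
I_A/I_B = 8/392 = 1/49

1/49


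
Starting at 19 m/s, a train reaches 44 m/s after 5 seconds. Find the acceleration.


Given: initial velocity v0 = 19 m/s, final velocity v = 44 m/s, time t = 5 s
Using a = (v - v0) / t
a = (44 - 19) / 5
a = 25 / 5
a = 5 m/s^2

5 m/s^2


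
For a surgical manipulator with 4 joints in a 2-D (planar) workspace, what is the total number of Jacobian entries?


Given: task space dimension = 2, joints = 4
Jacobian is a 2 x 4 matrix
Total entries = rows * columns
Total = 2 * 4
Total = 8

8


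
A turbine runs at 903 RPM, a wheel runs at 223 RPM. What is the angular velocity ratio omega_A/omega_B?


Given: RPM_A = 903, RPM_B = 223
omega = 2*pi*RPM/60, so omega_A/omega_B = RPM_A / RPM_B
omega_A/omega_B = 903 / 223
omega_A/omega_B = 903/223

903/223


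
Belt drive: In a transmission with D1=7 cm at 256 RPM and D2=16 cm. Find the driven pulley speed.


Given: D1 = 7 cm, w1 = 256 RPM, D2 = 16 cm
Using D1*w1 = D2*w2
w2 = D1*w1 / D2
w2 = 7*256 / 16
w2 = 1792 / 16
w2 = 112 RPM

112 RPM


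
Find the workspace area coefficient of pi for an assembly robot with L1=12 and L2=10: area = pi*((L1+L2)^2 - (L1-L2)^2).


Given: L1 = 12, L2 = 10
(L1+L2)^2 = (22)^2 = 484
(L1-L2)^2 = (2)^2 = 4
Difference = 484 - 4 = 480
This equals 4*L1*L2 = 4*12*10 = 480
Workspace area = 480*pi

480


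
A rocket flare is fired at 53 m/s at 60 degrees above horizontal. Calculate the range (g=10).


Given: v0 = 53 m/s, theta = 60 deg, g = 10 m/s^2
sin(2*60) = sin(120) = sqrt(3)/2
Using R = v0^2 * sin(2*theta) / g
R = 53^2 * (sqrt(3)/2) / 10
R = 2809 * sqrt(3) / 20
R = 2809/20*sqrt(3) m

2809/20*sqrt(3) m


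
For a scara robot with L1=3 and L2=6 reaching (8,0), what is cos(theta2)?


Given: L1 = 3, L2 = 6, target (x, y) = (8, 0)
Using cos(theta2) = (x^2 + y^2 - L1^2 - L2^2) / (2*L1*L2)
x^2 + y^2 = 8^2 + 0 = 64
L1^2 + L2^2 = 9 + 36 = 45
Numerator = 64 - 45 = 19
Denominator = 2*3*6 = 36
cos(theta2) = 19/36 = 19/36

19/36


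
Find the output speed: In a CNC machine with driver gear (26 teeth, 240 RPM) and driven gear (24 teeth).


Given: N1 = 26 teeth, w1 = 240 RPM, N2 = 24 teeth
Using N1*w1 = N2*w2
w2 = N1*w1 / N2
w2 = 26*240 / 24
w2 = 6240 / 24
w2 = 260 RPM

260 RPM


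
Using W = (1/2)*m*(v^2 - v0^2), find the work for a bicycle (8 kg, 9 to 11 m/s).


Given: m = 8 kg, v0 = 9 m/s, v = 11 m/s
Using W = (1/2)*m*(v^2 - v0^2)
v^2 = 11^2 = 121
v0^2 = 9^2 = 81
v^2 - v0^2 = 121 - 81 = 40
W = (1/2)*8*40 = 160 J

160 J


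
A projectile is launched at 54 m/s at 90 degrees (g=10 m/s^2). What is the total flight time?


Given: v0 = 54 m/s, theta = 90 deg, g = 10 m/s^2
sin(90) = 1
Using T = 2*v0*sin(theta) / g
T = 2*54*1 / 10
T = 108 / 10
T = 54/5 s

54/5 s


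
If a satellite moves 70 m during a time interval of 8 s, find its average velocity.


Given: distance d = 70 m, time t = 8 s
Using v = d / t
v = 70 / 8
v = 35/4 m/s

35/4 m/s


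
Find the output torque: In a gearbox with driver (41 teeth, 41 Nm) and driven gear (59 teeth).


Given: N1 = 41, N2 = 59, T1 = 41 Nm
Using T2/T1 = N2/N1
T2 = T1 * N2 / N1
T2 = 41 * 59 / 41
T2 = 2419 / 41
T2 = 59 Nm

59 Nm


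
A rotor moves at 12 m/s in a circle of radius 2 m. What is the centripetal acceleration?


Given: v = 12 m/s, r = 2 m
Using a_c = v^2 / r
a_c = 12^2 / 2
a_c = 144 / 2
a_c = 72 m/s^2

72 m/s^2


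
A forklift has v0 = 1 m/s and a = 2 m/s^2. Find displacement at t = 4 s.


Given: v0 = 1 m/s, a = 2 m/s^2, t = 4 s
Using s = v0*t + (1/2)*a*t^2
s = 1*4 + (1/2)*2*4^2
s = 4 + (1/2)*32
s = 4 + 16
s = 20

20 m


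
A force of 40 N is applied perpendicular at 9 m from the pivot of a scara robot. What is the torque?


Given: F = 40 N, r = 9 m, angle = 90 deg (perpendicular)
Using tau = F * r * sin(90)
sin(90) = 1
tau = 40 * 9 * 1
tau = 360 Nm

360 Nm


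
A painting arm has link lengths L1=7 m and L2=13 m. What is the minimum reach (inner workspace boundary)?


Given: L1 = 7 m, L2 = 13 m
For a 2-link planar arm, min reach = |L1 - L2| (second link folded back)
Min reach = |7 - 13|
Min reach = 6 m

6 m


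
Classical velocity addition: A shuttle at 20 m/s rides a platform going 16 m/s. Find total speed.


Given: object velocity = 20 m/s, platform velocity = 16 m/s (same direction)
Using classical velocity addition: v_total = v_object + v_platform
v_total = 20 + 16
v_total = 36 m/s

36 m/s


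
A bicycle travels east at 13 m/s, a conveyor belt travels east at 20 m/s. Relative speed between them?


Given: v_A = 13 m/s east, v_B = 20 m/s east
Both move in the same direction; relative speed = |v_A - v_B|
|13 - 20| = |-7|
= 7 m/s

7 m/s


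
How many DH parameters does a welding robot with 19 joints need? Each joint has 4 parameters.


Given: 19 joints, 4 DH parameters per joint (d, theta, a, alpha)
Total DH parameters = number_of_joints * 4
Total = 19 * 4
Total = 76

76


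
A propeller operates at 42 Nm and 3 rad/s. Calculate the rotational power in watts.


Given: tau = 42 Nm, omega = 3 rad/s
Using P = tau * omega
P = 42 * 3
P = 126 W

126 W


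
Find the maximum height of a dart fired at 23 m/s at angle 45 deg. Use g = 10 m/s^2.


Given: v0 = 23 m/s, theta = 45 deg, g = 10 m/s^2
sin^2(45) = 1/2
Using H = v0^2 * sin^2(theta) / (2*g)
H = 23^2 * 1/2 / (2*10)
H = 529 * 1/2 / 20
H = 529/2 / 20
H = 529/40 m

529/40 m


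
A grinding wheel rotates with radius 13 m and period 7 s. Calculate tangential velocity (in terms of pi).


Given: radius r = 13 m, period T = 7 s
Using v = 2*pi*r / T
v = 2*pi*13 / 7
v = 26*pi / 7
v = 26/7*pi m/s

26/7*pi m/s


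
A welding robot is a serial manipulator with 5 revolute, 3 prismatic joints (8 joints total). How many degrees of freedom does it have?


Given: serial robot with 5 revolute, 3 prismatic joints
DOF contribution per joint type: revolute=1, prismatic=1, spherical=3, fixed=0
DOF = 5*1 + 3*1
DOF = 8

8


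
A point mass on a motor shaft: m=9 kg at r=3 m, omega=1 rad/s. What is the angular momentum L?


Given: m = 9 kg, r = 3 m, omega = 1 rad/s
For a point mass: I = m*r^2
I = 9*3^2 = 9*9 = 81
L = I*omega = 81*1
L = 81 kg*m^2/s

81 kg*m^2/s


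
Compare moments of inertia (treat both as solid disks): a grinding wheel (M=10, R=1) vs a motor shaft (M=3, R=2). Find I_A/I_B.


Given: M1=10 kg, R1=1 m, M2=3 kg, R2=2 m
For a disk: I = (1/2)*M*R^2, so I_A/I_B = (M1*R1^2)/(M2*R2^2)
M1*R1^2 = 10*1 = 10
M2*R2^2 = 3*4 = 12
I_A/I_B = 10/12 = 5/6

5/6


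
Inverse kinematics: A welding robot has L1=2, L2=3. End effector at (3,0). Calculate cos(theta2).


Given: L1 = 2, L2 = 3, target (x, y) = (3, 0)
Using cos(theta2) = (x^2 + y^2 - L1^2 - L2^2) / (2*L1*L2)
x^2 + y^2 = 3^2 + 0 = 9
L1^2 + L2^2 = 4 + 9 = 13
Numerator = 9 - 13 = -4
Denominator = 2*2*3 = 12
cos(theta2) = -4/12 = -1/3

-1/3


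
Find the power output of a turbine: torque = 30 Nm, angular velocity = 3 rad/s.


Given: tau = 30 Nm, omega = 3 rad/s
Using P = tau * omega
P = 30 * 3
P = 90 W

90 W


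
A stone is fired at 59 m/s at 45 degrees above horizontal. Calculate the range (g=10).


Given: v0 = 59 m/s, theta = 45 deg, g = 10 m/s^2
sin(2*45) = sin(90) = 1
Using R = v0^2 * sin(2*theta) / g
R = 59^2 * 1 / 10
R = 3481 / 10
R = 3481/10 m

3481/10 m


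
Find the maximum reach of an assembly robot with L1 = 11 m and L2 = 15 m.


Given: L1 = 11 m, L2 = 15 m
For a 2-link planar arm, max reach = L1 + L2 (fully extended)
Max reach = 11 + 15
Max reach = 26 m

26 m


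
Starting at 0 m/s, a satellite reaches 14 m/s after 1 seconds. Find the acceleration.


Given: initial velocity v0 = 0 m/s, final velocity v = 14 m/s, time t = 1 s
Using a = (v - v0) / t
a = (14 - 0) / 1
a = 14 / 1
a = 14 m/s^2

14 m/s^2


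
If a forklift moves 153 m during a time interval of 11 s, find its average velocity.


Given: distance d = 153 m, time t = 11 s
Using v = d / t
v = 153 / 11
v = 153/11 m/s

153/11 m/s


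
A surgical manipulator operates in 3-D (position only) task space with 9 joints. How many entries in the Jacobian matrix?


Given: task space dimension = 3, joints = 9
Jacobian is a 3 x 9 matrix
Total entries = rows * columns
Total = 3 * 9
Total = 27

27


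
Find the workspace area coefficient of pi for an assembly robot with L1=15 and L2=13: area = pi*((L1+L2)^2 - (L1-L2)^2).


Given: L1 = 15, L2 = 13
(L1+L2)^2 = (28)^2 = 784
(L1-L2)^2 = (2)^2 = 4
Difference = 784 - 4 = 780
This equals 4*L1*L2 = 4*15*13 = 780
Workspace area = 780*pi

780


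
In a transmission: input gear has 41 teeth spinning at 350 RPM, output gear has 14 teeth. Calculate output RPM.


Given: N1 = 41 teeth, w1 = 350 RPM, N2 = 14 teeth
Using N1*w1 = N2*w2
w2 = N1*w1 / N2
w2 = 41*350 / 14
w2 = 14350 / 14
w2 = 1025 RPM

1025 RPM


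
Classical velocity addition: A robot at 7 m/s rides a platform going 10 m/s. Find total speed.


Given: object velocity = 7 m/s, platform velocity = 10 m/s (same direction)
Using classical velocity addition: v_total = v_object + v_platform
v_total = 7 + 10
v_total = 17 m/s

17 m/s


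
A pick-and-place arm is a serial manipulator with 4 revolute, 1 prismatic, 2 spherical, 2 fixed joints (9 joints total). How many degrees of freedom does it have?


Given: serial robot with 4 revolute, 1 prismatic, 2 spherical, 2 fixed joints
DOF contribution per joint type: revolute=1, prismatic=1, spherical=3, fixed=0
DOF = 4*1 + 1*1 + 2*3 + 2*0
DOF = 11

11


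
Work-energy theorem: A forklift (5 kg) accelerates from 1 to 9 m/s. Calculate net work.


Given: m = 5 kg, v0 = 1 m/s, v = 9 m/s
Using W = (1/2)*m*(v^2 - v0^2)
v^2 = 9^2 = 81
v0^2 = 1^2 = 1
v^2 - v0^2 = 81 - 1 = 80
W = (1/2)*5*80 = 200 J

200 J


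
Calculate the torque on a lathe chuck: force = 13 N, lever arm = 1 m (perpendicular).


Given: F = 13 N, r = 1 m, angle = 90 deg (perpendicular)
Using tau = F * r * sin(90)
sin(90) = 1
tau = 13 * 1 * 1
tau = 13 Nm

13 Nm


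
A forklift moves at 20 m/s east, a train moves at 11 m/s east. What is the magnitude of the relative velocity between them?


Given: v_A = 20 m/s east, v_B = 11 m/s east
Both move in the same direction; relative speed = |v_A - v_B|
|20 - 11| = |9|
= 9 m/s

9 m/s


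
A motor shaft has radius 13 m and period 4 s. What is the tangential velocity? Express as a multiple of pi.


Given: radius r = 13 m, period T = 4 s
Using v = 2*pi*r / T
v = 2*pi*13 / 4
v = 26*pi / 4
v = 13/2*pi m/s

13/2*pi m/s


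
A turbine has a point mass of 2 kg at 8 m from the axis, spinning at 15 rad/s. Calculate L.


Given: m = 2 kg, r = 8 m, omega = 15 rad/s
For a point mass: I = m*r^2
I = 2*8^2 = 2*64 = 128
L = I*omega = 128*15
L = 1920 kg*m^2/s

1920 kg*m^2/s


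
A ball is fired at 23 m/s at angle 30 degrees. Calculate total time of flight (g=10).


Given: v0 = 23 m/s, theta = 30 deg, g = 10 m/s^2
sin(30) = 1/2
Using T = 2*v0*sin(theta) / g
T = 2*23*1/2 / 10
T = 23 / 10
T = 23/10 s

23/10 s


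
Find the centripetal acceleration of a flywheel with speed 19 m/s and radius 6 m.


Given: v = 19 m/s, r = 6 m
Using a_c = v^2 / r
a_c = 19^2 / 6
a_c = 361 / 6
a_c = 361/6 m/s^2

361/6 m/s^2


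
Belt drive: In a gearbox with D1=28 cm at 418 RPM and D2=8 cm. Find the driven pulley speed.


Given: D1 = 28 cm, w1 = 418 RPM, D2 = 8 cm
Using D1*w1 = D2*w2
w2 = D1*w1 / D2
w2 = 28*418 / 8
w2 = 11704 / 8
w2 = 1463 RPM

1463 RPM


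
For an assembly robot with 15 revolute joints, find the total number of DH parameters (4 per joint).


Given: 15 joints, 4 DH parameters per joint (d, theta, a, alpha)
Total DH parameters = number_of_joints * 4
Total = 15 * 4
Total = 60

60


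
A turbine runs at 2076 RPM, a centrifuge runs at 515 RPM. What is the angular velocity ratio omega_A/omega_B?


Given: RPM_A = 2076, RPM_B = 515
omega = 2*pi*RPM/60, so omega_A/omega_B = RPM_A / RPM_B
omega_A/omega_B = 2076 / 515
omega_A/omega_B = 2076/515

2076/515


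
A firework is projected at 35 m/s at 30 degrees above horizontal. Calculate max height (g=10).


Given: v0 = 35 m/s, theta = 30 deg, g = 10 m/s^2
sin^2(30) = 1/4
Using H = v0^2 * sin^2(theta) / (2*g)
H = 35^2 * 1/4 / (2*10)
H = 1225 * 1/4 / 20
H = 1225/4 / 20
H = 245/16 m

245/16 m


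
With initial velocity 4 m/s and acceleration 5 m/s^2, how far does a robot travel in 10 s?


Given: v0 = 4 m/s, a = 5 m/s^2, t = 10 s
Using s = v0*t + (1/2)*a*t^2
s = 4*10 + (1/2)*5*10^2
s = 40 + (1/2)*500
s = 40 + 250
s = 290

290 m


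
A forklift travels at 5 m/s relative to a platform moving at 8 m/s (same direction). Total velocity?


Given: object velocity = 5 m/s, platform velocity = 8 m/s (same direction)
Using classical velocity addition: v_total = v_object + v_platform
v_total = 5 + 8
v_total = 13 m/s

13 m/s


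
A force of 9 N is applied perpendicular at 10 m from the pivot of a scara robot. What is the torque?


Given: F = 9 N, r = 10 m, angle = 90 deg (perpendicular)
Using tau = F * r * sin(90)
sin(90) = 1
tau = 9 * 10 * 1
tau = 90 Nm

90 Nm


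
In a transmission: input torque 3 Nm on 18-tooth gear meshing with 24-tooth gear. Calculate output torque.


Given: N1 = 18, N2 = 24, T1 = 3 Nm
Using T2/T1 = N2/N1
T2 = T1 * N2 / N1
T2 = 3 * 24 / 18
T2 = 72 / 18
T2 = 4 Nm

4 Nm


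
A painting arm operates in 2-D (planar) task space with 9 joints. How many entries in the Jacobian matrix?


Given: task space dimension = 2, joints = 9
Jacobian is a 2 x 9 matrix
Total entries = rows * columns
Total = 2 * 9
Total = 18

18


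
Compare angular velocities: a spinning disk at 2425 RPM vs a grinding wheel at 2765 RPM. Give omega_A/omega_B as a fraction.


Given: RPM_A = 2425, RPM_B = 2765
omega = 2*pi*RPM/60, so omega_A/omega_B = RPM_A / RPM_B
omega_A/omega_B = 2425 / 2765
omega_A/omega_B = 485/553

485/553


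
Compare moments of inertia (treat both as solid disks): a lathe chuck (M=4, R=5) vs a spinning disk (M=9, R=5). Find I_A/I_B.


Given: M1=4 kg, R1=5 m, M2=9 kg, R2=5 m
For a disk: I = (1/2)*M*R^2, so I_A/I_B = (M1*R1^2)/(M2*R2^2)
M1*R1^2 = 4*25 = 100
M2*R2^2 = 9*25 = 225
I_A/I_B = 100/225 = 4/9

4/9


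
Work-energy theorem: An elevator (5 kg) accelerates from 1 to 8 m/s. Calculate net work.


Given: m = 5 kg, v0 = 1 m/s, v = 8 m/s
Using W = (1/2)*m*(v^2 - v0^2)
v^2 = 8^2 = 64
v0^2 = 1^2 = 1
v^2 - v0^2 = 64 - 1 = 63
W = (1/2)*5*63 = 315/2 J

315/2 J


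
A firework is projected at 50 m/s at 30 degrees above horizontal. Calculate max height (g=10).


Given: v0 = 50 m/s, theta = 30 deg, g = 10 m/s^2
sin^2(30) = 1/4
Using H = v0^2 * sin^2(theta) / (2*g)
H = 50^2 * 1/4 / (2*10)
H = 2500 * 1/4 / 20
H = 625 / 20
H = 125/4 m

125/4 m


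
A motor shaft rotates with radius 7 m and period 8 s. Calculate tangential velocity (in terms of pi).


Given: radius r = 7 m, period T = 8 s
Using v = 2*pi*r / T
v = 2*pi*7 / 8
v = 14*pi / 8
v = 7/4*pi m/s

7/4*pi m/s


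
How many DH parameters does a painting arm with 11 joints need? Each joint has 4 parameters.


Given: 11 joints, 4 DH parameters per joint (d, theta, a, alpha)
Total DH parameters = number_of_joints * 4
Total = 11 * 4
Total = 44

44


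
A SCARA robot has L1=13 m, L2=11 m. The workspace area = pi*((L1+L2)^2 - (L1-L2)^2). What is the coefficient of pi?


Given: L1 = 13, L2 = 11
(L1+L2)^2 = (24)^2 = 576
(L1-L2)^2 = (2)^2 = 4
Difference = 576 - 4 = 572
This equals 4*L1*L2 = 4*13*11 = 572
Workspace area = 572*pi

572


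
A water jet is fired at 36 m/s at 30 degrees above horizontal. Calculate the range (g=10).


Given: v0 = 36 m/s, theta = 30 deg, g = 10 m/s^2
sin(2*30) = sin(60) = sqrt(3)/2
Using R = v0^2 * sin(2*theta) / g
R = 36^2 * (sqrt(3)/2) / 10
R = 1296 * sqrt(3) / 20
R = 324/5*sqrt(3) m

324/5*sqrt(3) m


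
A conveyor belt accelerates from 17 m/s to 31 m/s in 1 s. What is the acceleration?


Given: initial velocity v0 = 17 m/s, final velocity v = 31 m/s, time t = 1 s
Using a = (v - v0) / t
a = (31 - 17) / 1
a = 14 / 1
a = 14 m/s^2

14 m/s^2


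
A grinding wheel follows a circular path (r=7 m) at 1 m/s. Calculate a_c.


Given: v = 1 m/s, r = 7 m
Using a_c = v^2 / r
a_c = 1^2 / 7
a_c = 1 / 7
a_c = 1/7 m/s^2

1/7 m/s^2


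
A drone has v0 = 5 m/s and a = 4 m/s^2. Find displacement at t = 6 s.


Given: v0 = 5 m/s, a = 4 m/s^2, t = 6 s
Using s = v0*t + (1/2)*a*t^2
s = 5*6 + (1/2)*4*6^2
s = 30 + (1/2)*144
s = 30 + 72
s = 102

102 m


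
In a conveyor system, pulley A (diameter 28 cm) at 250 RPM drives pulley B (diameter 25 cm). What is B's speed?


Given: D1 = 28 cm, w1 = 250 RPM, D2 = 25 cm
Using D1*w1 = D2*w2
w2 = D1*w1 / D2
w2 = 28*250 / 25
w2 = 7000 / 25
w2 = 280 RPM

280 RPM


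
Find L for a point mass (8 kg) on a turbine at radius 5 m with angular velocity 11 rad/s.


Given: m = 8 kg, r = 5 m, omega = 11 rad/s
For a point mass: I = m*r^2
I = 8*5^2 = 8*25 = 200
L = I*omega = 200*11
L = 2200 kg*m^2/s

2200 kg*m^2/s


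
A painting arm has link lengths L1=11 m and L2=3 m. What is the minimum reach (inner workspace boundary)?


Given: L1 = 11 m, L2 = 3 m
For a 2-link planar arm, min reach = |L1 - L2| (second link folded back)
Min reach = |11 - 3|
Min reach = 8 m

8 m


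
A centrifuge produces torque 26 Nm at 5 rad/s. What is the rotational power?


Given: tau = 26 Nm, omega = 5 rad/s
Using P = tau * omega
P = 26 * 5
P = 130 W

130 W


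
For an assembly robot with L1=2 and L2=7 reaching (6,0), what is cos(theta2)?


Given: L1 = 2, L2 = 7, target (x, y) = (6, 0)
Using cos(theta2) = (x^2 + y^2 - L1^2 - L2^2) / (2*L1*L2)
x^2 + y^2 = 6^2 + 0 = 36
L1^2 + L2^2 = 4 + 49 = 53
Numerator = 36 - 53 = -17
Denominator = 2*2*7 = 28
cos(theta2) = -17/28 = -17/28

-17/28


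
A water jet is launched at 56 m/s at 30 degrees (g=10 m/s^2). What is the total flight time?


Given: v0 = 56 m/s, theta = 30 deg, g = 10 m/s^2
sin(30) = 1/2
Using T = 2*v0*sin(theta) / g
T = 2*56*1/2 / 10
T = 56 / 10
T = 28/5 s

28/5 s


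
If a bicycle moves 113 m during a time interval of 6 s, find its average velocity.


Given: distance d = 113 m, time t = 6 s
Using v = d / t
v = 113 / 6
v = 113/6 m/s

113/6 m/s


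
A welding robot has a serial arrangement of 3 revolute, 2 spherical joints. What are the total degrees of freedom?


Given: serial robot with 3 revolute, 2 spherical joints
DOF contribution per joint type: revolute=1, prismatic=1, spherical=3, fixed=0
DOF = 3*1 + 2*3
DOF = 9

9


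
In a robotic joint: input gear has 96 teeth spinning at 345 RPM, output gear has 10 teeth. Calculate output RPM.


Given: N1 = 96 teeth, w1 = 345 RPM, N2 = 10 teeth
Using N1*w1 = N2*w2
w2 = N1*w1 / N2
w2 = 96*345 / 10
w2 = 33120 / 10
w2 = 3312 RPM

3312 RPM


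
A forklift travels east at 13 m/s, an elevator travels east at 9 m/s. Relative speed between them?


Given: v_A = 13 m/s east, v_B = 9 m/s east
Both move in the same direction; relative speed = |v_A - v_B|
|13 - 9| = |4|
= 4 m/s

4 m/s


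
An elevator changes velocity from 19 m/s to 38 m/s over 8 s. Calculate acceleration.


Given: initial velocity v0 = 19 m/s, final velocity v = 38 m/s, time t = 8 s
Using a = (v - v0) / t
a = (38 - 19) / 8
a = 19 / 8
a = 19/8 m/s^2

19/8 m/s^2


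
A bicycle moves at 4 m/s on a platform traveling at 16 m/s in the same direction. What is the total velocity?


Given: object velocity = 4 m/s, platform velocity = 16 m/s (same direction)
Using classical velocity addition: v_total = v_object + v_platform
v_total = 4 + 16
v_total = 20 m/s

20 m/s


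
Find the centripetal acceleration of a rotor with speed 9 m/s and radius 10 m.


Given: v = 9 m/s, r = 10 m
Using a_c = v^2 / r
a_c = 9^2 / 10
a_c = 81 / 10
a_c = 81/10 m/s^2

81/10 m/s^2


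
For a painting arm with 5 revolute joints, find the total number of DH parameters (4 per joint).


Given: 5 joints, 4 DH parameters per joint (d, theta, a, alpha)
Total DH parameters = number_of_joints * 4
Total = 5 * 4
Total = 20

20


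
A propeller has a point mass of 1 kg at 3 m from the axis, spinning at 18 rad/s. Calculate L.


Given: m = 1 kg, r = 3 m, omega = 18 rad/s
For a point mass: I = m*r^2
I = 1*3^2 = 1*9 = 9
L = I*omega = 9*18
L = 162 kg*m^2/s

162 kg*m^2/s


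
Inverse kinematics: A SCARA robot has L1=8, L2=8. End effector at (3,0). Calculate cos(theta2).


Given: L1 = 8, L2 = 8, target (x, y) = (3, 0)
Using cos(theta2) = (x^2 + y^2 - L1^2 - L2^2) / (2*L1*L2)
x^2 + y^2 = 3^2 + 0 = 9
L1^2 + L2^2 = 64 + 64 = 128
Numerator = 9 - 128 = -119
Denominator = 2*8*8 = 128
cos(theta2) = -119/128 = -119/128

-119/128


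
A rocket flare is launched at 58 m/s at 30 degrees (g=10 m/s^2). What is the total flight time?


Given: v0 = 58 m/s, theta = 30 deg, g = 10 m/s^2
sin(30) = 1/2
Using T = 2*v0*sin(theta) / g
T = 2*58*1/2 / 10
T = 58 / 10
T = 29/5 s

29/5 s


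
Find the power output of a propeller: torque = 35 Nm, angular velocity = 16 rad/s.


Given: tau = 35 Nm, omega = 16 rad/s
Using P = tau * omega
P = 35 * 16
P = 560 W

560 W


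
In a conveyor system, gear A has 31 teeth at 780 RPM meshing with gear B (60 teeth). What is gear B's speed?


Given: N1 = 31 teeth, w1 = 780 RPM, N2 = 60 teeth
Using N1*w1 = N2*w2
w2 = N1*w1 / N2
w2 = 31*780 / 60
w2 = 24180 / 60
w2 = 403 RPM

403 RPM


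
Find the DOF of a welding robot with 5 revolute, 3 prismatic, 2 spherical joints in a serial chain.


Given: serial robot with 5 revolute, 3 prismatic, 2 spherical joints
DOF contribution per joint type: revolute=1, prismatic=1, spherical=3, fixed=0
DOF = 5*1 + 3*1 + 2*3
DOF = 14

14


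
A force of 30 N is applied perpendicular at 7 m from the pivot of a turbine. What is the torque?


Given: F = 30 N, r = 7 m, angle = 90 deg (perpendicular)
Using tau = F * r * sin(90)
sin(90) = 1
tau = 30 * 7 * 1
tau = 210 Nm

210 Nm


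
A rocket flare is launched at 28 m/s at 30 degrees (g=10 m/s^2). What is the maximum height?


Given: v0 = 28 m/s, theta = 30 deg, g = 10 m/s^2
sin^2(30) = 1/4
Using H = v0^2 * sin^2(theta) / (2*g)
H = 28^2 * 1/4 / (2*10)
H = 784 * 1/4 / 20
H = 196 / 20
H = 49/5 m

49/5 m
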